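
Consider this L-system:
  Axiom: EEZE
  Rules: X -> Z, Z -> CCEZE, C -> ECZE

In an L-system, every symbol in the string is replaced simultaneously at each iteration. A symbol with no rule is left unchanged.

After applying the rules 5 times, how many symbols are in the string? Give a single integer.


Answer: 240

Derivation:
Step 0: length = 4
Step 1: length = 8
Step 2: length = 18
Step 3: length = 42
Step 4: length = 100
Step 5: length = 240


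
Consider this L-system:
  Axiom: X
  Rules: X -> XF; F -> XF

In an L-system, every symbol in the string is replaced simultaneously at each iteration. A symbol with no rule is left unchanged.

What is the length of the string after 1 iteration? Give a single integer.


Answer: 2

Derivation:
Step 0: length = 1
Step 1: length = 2


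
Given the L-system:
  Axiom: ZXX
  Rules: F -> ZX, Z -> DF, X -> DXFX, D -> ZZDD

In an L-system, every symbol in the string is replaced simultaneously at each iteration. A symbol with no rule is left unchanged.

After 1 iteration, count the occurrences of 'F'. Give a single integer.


Answer: 3

Derivation:
Step 0: ZXX  (0 'F')
Step 1: DFDXFXDXFX  (3 'F')


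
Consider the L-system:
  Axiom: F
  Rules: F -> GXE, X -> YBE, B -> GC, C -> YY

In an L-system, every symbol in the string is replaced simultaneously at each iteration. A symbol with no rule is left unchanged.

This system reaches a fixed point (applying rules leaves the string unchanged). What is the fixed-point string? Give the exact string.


Step 0: F
Step 1: GXE
Step 2: GYBEE
Step 3: GYGCEE
Step 4: GYGYYEE
Step 5: GYGYYEE  (unchanged — fixed point at step 4)

Answer: GYGYYEE


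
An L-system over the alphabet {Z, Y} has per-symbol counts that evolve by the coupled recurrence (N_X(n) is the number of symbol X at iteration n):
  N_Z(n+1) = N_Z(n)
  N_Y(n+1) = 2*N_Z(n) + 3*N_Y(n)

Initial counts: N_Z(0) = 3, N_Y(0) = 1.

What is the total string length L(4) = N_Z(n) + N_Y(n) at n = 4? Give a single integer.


Answer: 324

Derivation:
Step 0: N_Z=3, N_Y=1, L=4
Step 1: N_Z=3, N_Y=9, L=12
Step 2: N_Z=3, N_Y=33, L=36
Step 3: N_Z=3, N_Y=105, L=108
Step 4: N_Z=3, N_Y=321, L=324


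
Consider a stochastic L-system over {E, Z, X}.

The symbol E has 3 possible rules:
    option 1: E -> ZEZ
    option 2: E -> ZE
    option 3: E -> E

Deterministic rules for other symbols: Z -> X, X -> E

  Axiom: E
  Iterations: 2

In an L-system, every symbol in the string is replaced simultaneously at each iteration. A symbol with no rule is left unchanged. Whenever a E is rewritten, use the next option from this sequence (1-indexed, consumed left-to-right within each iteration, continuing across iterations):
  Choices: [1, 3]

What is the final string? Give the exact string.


Answer: XEX

Derivation:
Step 0: E
Step 1: ZEZ  (used choices [1])
Step 2: XEX  (used choices [3])


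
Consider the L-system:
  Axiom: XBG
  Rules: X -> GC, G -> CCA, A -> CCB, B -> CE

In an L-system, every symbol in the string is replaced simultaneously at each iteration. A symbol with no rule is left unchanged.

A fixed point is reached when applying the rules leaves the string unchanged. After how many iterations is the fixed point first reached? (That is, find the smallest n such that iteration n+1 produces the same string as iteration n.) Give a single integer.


Step 0: XBG
Step 1: GCCECCA
Step 2: CCACCECCCCB
Step 3: CCCCBCCECCCCCE
Step 4: CCCCCECCECCCCCE
Step 5: CCCCCECCECCCCCE  (unchanged — fixed point at step 4)

Answer: 4


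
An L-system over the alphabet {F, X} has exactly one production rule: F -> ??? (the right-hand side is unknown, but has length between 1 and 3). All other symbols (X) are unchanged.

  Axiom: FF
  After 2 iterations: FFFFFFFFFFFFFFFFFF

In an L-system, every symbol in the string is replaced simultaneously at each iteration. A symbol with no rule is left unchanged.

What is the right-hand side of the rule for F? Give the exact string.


Answer: FFF

Derivation:
Trying F -> FFF:
  Step 0: FF
  Step 1: FFFFFF
  Step 2: FFFFFFFFFFFFFFFFFF
Matches the given result.


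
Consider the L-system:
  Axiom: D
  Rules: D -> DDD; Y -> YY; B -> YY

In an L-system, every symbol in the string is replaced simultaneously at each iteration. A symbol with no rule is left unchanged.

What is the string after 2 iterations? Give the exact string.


Answer: DDDDDDDDD

Derivation:
Step 0: D
Step 1: DDD
Step 2: DDDDDDDDD


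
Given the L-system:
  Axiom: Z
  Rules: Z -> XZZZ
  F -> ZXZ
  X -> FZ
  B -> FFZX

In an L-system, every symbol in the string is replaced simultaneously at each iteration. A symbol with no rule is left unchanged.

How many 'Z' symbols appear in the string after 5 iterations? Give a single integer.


Answer: 426

Derivation:
Step 0: Z  (1 'Z')
Step 1: XZZZ  (3 'Z')
Step 2: FZXZZZXZZZXZZZ  (10 'Z')
Step 3: ZXZXZZZFZXZZZXZZZXZZZFZXZZZXZZZXZZZFZXZZZXZZZXZZZ  (35 'Z')
Step 4: XZZZFZXZZZFZXZZZXZZZXZZZZXZXZZZFZXZZZXZZZXZZZFZXZZZXZZZXZZZFZXZZZXZZZXZZZZXZXZZZFZXZZZXZZZXZZZFZXZZZXZZZXZZZFZXZZZXZZZXZZZZXZXZZZFZXZZZXZZZXZZZFZXZZZXZZZXZZZFZXZZZXZZZXZZZ  (122 'Z')
Step 5: FZXZZZXZZZXZZZZXZXZZZFZXZZZXZZZXZZZZXZXZZZFZXZZZXZZZXZZZFZXZZZXZZZXZZZFZXZZZXZZZXZZZXZZZFZXZZZFZXZZZXZZZXZZZZXZXZZZFZXZZZXZZZXZZZFZXZZZXZZZXZZZFZXZZZXZZZXZZZZXZXZZZFZXZZZXZZZXZZZFZXZZZXZZZXZZZFZXZZZXZZZXZZZZXZXZZZFZXZZZXZZZXZZZFZXZZZXZZZXZZZFZXZZZXZZZXZZZXZZZFZXZZZFZXZZZXZZZXZZZZXZXZZZFZXZZZXZZZXZZZFZXZZZXZZZXZZZFZXZZZXZZZXZZZZXZXZZZFZXZZZXZZZXZZZFZXZZZXZZZXZZZFZXZZZXZZZXZZZZXZXZZZFZXZZZXZZZXZZZFZXZZZXZZZXZZZFZXZZZXZZZXZZZXZZZFZXZZZFZXZZZXZZZXZZZZXZXZZZFZXZZZXZZZXZZZFZXZZZXZZZXZZZFZXZZZXZZZXZZZZXZXZZZFZXZZZXZZZXZZZFZXZZZXZZZXZZZFZXZZZXZZZXZZZZXZXZZZFZXZZZXZZZXZZZFZXZZZXZZZXZZZFZXZZZXZZZXZZZ  (426 'Z')


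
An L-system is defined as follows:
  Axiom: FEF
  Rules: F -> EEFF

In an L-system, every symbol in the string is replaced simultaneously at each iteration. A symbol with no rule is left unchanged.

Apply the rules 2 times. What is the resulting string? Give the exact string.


Step 0: FEF
Step 1: EEFFEEEFF
Step 2: EEEEFFEEFFEEEEEFFEEFF

Answer: EEEEFFEEFFEEEEEFFEEFF


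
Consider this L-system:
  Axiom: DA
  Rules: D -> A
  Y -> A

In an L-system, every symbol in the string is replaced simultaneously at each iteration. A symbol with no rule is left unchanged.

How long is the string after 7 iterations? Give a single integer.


Step 0: length = 2
Step 1: length = 2
Step 2: length = 2
Step 3: length = 2
Step 4: length = 2
Step 5: length = 2
Step 6: length = 2
Step 7: length = 2

Answer: 2


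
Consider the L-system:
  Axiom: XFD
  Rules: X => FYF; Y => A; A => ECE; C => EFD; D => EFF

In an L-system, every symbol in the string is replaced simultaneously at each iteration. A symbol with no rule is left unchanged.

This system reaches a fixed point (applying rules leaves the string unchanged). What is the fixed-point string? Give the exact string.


Answer: FEEFEFFEFFEFF

Derivation:
Step 0: XFD
Step 1: FYFFEFF
Step 2: FAFFEFF
Step 3: FECEFFEFF
Step 4: FEEFDEFFEFF
Step 5: FEEFEFFEFFEFF
Step 6: FEEFEFFEFFEFF  (unchanged — fixed point at step 5)


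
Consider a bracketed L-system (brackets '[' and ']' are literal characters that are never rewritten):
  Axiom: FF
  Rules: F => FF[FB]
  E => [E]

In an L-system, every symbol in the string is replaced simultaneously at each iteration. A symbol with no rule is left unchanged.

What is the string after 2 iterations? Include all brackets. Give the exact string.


Step 0: FF
Step 1: FF[FB]FF[FB]
Step 2: FF[FB]FF[FB][FF[FB]B]FF[FB]FF[FB][FF[FB]B]

Answer: FF[FB]FF[FB][FF[FB]B]FF[FB]FF[FB][FF[FB]B]


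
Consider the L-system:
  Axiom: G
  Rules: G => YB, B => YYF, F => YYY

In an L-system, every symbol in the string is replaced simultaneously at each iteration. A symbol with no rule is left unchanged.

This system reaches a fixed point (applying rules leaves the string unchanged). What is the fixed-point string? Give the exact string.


Answer: YYYYYY

Derivation:
Step 0: G
Step 1: YB
Step 2: YYYF
Step 3: YYYYYY
Step 4: YYYYYY  (unchanged — fixed point at step 3)


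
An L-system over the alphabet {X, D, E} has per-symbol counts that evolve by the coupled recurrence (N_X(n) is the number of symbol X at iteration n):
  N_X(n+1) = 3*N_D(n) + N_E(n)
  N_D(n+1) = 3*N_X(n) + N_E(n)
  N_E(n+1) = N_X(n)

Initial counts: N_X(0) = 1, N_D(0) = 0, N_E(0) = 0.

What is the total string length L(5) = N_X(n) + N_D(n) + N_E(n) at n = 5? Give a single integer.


Step 0: N_X=1, N_D=0, N_E=0, L=1
Step 1: N_X=0, N_D=3, N_E=1, L=4
Step 2: N_X=10, N_D=1, N_E=0, L=11
Step 3: N_X=3, N_D=30, N_E=10, L=43
Step 4: N_X=100, N_D=19, N_E=3, L=122
Step 5: N_X=60, N_D=303, N_E=100, L=463

Answer: 463


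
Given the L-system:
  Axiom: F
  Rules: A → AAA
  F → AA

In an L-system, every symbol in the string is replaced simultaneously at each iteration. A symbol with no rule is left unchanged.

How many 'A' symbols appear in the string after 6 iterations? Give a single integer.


Answer: 486

Derivation:
Step 0: F  (0 'A')
Step 1: AA  (2 'A')
Step 2: AAAAAA  (6 'A')
Step 3: AAAAAAAAAAAAAAAAAA  (18 'A')
Step 4: AAAAAAAAAAAAAAAAAAAAAAAAAAAAAAAAAAAAAAAAAAAAAAAAAAAAAA  (54 'A')
Step 5: AAAAAAAAAAAAAAAAAAAAAAAAAAAAAAAAAAAAAAAAAAAAAAAAAAAAAAAAAAAAAAAAAAAAAAAAAAAAAAAAAAAAAAAAAAAAAAAAAAAAAAAAAAAAAAAAAAAAAAAAAAAAAAAAAAAAAAAAAAAAAAAAAAAAAAAAAAAAAAAAAA  (162 'A')
Step 6: AAAAAAAAAAAAAAAAAAAAAAAAAAAAAAAAAAAAAAAAAAAAAAAAAAAAAAAAAAAAAAAAAAAAAAAAAAAAAAAAAAAAAAAAAAAAAAAAAAAAAAAAAAAAAAAAAAAAAAAAAAAAAAAAAAAAAAAAAAAAAAAAAAAAAAAAAAAAAAAAAAAAAAAAAAAAAAAAAAAAAAAAAAAAAAAAAAAAAAAAAAAAAAAAAAAAAAAAAAAAAAAAAAAAAAAAAAAAAAAAAAAAAAAAAAAAAAAAAAAAAAAAAAAAAAAAAAAAAAAAAAAAAAAAAAAAAAAAAAAAAAAAAAAAAAAAAAAAAAAAAAAAAAAAAAAAAAAAAAAAAAAAAAAAAAAAAAAAAAAAAAAAAAAAAAAAAAAAAAAAAAAAAAAAAAAAAAAAAAAAAAAAAAAAAAAAAAAAAAAAAAAAAAAAAAAAAAAAAAAAAAAAAAAAAAAAAAAAAAAAAAAAAAAAAAAAAAAAAAAAAAAAAA  (486 'A')


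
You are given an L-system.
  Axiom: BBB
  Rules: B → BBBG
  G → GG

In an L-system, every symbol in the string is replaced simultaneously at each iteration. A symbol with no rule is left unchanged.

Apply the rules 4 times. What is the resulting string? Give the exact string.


Answer: BBBGBBBGBBBGGGBBBGBBBGBBBGGGBBBGBBBGBBBGGGGGGGBBBGBBBGBBBGGGBBBGBBBGBBBGGGBBBGBBBGBBBGGGGGGGBBBGBBBGBBBGGGBBBGBBBGBBBGGGBBBGBBBGBBBGGGGGGGGGGGGGGGBBBGBBBGBBBGGGBBBGBBBGBBBGGGBBBGBBBGBBBGGGGGGGBBBGBBBGBBBGGGBBBGBBBGBBBGGGBBBGBBBGBBBGGGGGGGBBBGBBBGBBBGGGBBBGBBBGBBBGGGBBBGBBBGBBBGGGGGGGGGGGGGGGBBBGBBBGBBBGGGBBBGBBBGBBBGGGBBBGBBBGBBBGGGGGGGBBBGBBBGBBBGGGBBBGBBBGBBBGGGBBBGBBBGBBBGGGGGGGBBBGBBBGBBBGGGBBBGBBBGBBBGGGBBBGBBBGBBBGGGGGGGGGGGGGGG

Derivation:
Step 0: BBB
Step 1: BBBGBBBGBBBG
Step 2: BBBGBBBGBBBGGGBBBGBBBGBBBGGGBBBGBBBGBBBGGG
Step 3: BBBGBBBGBBBGGGBBBGBBBGBBBGGGBBBGBBBGBBBGGGGGGGBBBGBBBGBBBGGGBBBGBBBGBBBGGGBBBGBBBGBBBGGGGGGGBBBGBBBGBBBGGGBBBGBBBGBBBGGGBBBGBBBGBBBGGGGGGG
Step 4: BBBGBBBGBBBGGGBBBGBBBGBBBGGGBBBGBBBGBBBGGGGGGGBBBGBBBGBBBGGGBBBGBBBGBBBGGGBBBGBBBGBBBGGGGGGGBBBGBBBGBBBGGGBBBGBBBGBBBGGGBBBGBBBGBBBGGGGGGGGGGGGGGGBBBGBBBGBBBGGGBBBGBBBGBBBGGGBBBGBBBGBBBGGGGGGGBBBGBBBGBBBGGGBBBGBBBGBBBGGGBBBGBBBGBBBGGGGGGGBBBGBBBGBBBGGGBBBGBBBGBBBGGGBBBGBBBGBBBGGGGGGGGGGGGGGGBBBGBBBGBBBGGGBBBGBBBGBBBGGGBBBGBBBGBBBGGGGGGGBBBGBBBGBBBGGGBBBGBBBGBBBGGGBBBGBBBGBBBGGGGGGGBBBGBBBGBBBGGGBBBGBBBGBBBGGGBBBGBBBGBBBGGGGGGGGGGGGGGG


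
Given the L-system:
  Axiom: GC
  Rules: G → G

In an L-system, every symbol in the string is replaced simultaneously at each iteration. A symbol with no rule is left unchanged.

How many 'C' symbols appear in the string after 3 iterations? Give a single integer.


Answer: 1

Derivation:
Step 0: GC  (1 'C')
Step 1: GC  (1 'C')
Step 2: GC  (1 'C')
Step 3: GC  (1 'C')


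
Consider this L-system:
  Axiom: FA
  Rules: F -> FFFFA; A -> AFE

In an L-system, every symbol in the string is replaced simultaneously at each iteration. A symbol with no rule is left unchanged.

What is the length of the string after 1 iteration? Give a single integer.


Step 0: length = 2
Step 1: length = 8

Answer: 8


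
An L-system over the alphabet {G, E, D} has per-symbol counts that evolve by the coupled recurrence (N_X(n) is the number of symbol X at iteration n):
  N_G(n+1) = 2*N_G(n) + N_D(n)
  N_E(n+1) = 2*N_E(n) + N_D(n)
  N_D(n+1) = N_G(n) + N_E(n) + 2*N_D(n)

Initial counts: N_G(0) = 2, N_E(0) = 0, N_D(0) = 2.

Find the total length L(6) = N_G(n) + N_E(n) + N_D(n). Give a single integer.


Step 0: N_G=2, N_E=0, N_D=2, L=4
Step 1: N_G=6, N_E=2, N_D=6, L=14
Step 2: N_G=18, N_E=10, N_D=20, L=48
Step 3: N_G=56, N_E=40, N_D=68, L=164
Step 4: N_G=180, N_E=148, N_D=232, L=560
Step 5: N_G=592, N_E=528, N_D=792, L=1912
Step 6: N_G=1976, N_E=1848, N_D=2704, L=6528

Answer: 6528


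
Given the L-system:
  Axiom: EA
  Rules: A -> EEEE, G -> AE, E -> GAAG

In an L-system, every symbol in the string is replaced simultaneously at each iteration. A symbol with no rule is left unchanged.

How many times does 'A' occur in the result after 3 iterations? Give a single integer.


Answer: 28

Derivation:
Step 0: EA  (1 'A')
Step 1: GAAGEEEE  (2 'A')
Step 2: AEEEEEEEEEAEGAAGGAAGGAAGGAAG  (10 'A')
Step 3: EEEEGAAGGAAGGAAGGAAGGAAGGAAGGAAGGAAGGAAGEEEEGAAGAEEEEEEEEEAEAEEEEEEEEEAEAEEEEEEEEEAEAEEEEEEEEEAE  (28 'A')


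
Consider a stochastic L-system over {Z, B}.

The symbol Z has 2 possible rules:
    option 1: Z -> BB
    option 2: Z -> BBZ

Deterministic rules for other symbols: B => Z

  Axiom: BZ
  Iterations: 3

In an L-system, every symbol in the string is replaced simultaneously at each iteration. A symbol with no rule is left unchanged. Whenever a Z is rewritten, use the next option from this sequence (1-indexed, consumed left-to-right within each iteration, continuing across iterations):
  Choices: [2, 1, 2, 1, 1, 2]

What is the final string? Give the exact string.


Step 0: BZ
Step 1: ZBBZ  (used choices [2])
Step 2: BBZZBBZ  (used choices [1, 2])
Step 3: ZZBBBBZZBBZ  (used choices [1, 1, 2])

Answer: ZZBBBBZZBBZ


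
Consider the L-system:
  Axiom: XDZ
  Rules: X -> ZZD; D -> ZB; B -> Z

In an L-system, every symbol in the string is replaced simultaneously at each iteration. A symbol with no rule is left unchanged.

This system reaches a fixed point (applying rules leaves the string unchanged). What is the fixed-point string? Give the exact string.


Answer: ZZZZZZZ

Derivation:
Step 0: XDZ
Step 1: ZZDZBZ
Step 2: ZZZBZZZ
Step 3: ZZZZZZZ
Step 4: ZZZZZZZ  (unchanged — fixed point at step 3)


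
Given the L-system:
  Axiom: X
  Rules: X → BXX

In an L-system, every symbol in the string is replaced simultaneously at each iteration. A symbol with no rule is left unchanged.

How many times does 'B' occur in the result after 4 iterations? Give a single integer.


Step 0: X  (0 'B')
Step 1: BXX  (1 'B')
Step 2: BBXXBXX  (3 'B')
Step 3: BBBXXBXXBBXXBXX  (7 'B')
Step 4: BBBBXXBXXBBXXBXXBBBXXBXXBBXXBXX  (15 'B')

Answer: 15


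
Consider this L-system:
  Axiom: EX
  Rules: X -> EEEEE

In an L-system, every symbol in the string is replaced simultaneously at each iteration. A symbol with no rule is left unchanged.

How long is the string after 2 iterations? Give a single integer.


Answer: 6

Derivation:
Step 0: length = 2
Step 1: length = 6
Step 2: length = 6


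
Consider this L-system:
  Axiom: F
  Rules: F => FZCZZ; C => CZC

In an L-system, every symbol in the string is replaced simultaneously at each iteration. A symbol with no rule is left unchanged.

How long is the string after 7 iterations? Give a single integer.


Answer: 269

Derivation:
Step 0: length = 1
Step 1: length = 5
Step 2: length = 11
Step 3: length = 21
Step 4: length = 39
Step 5: length = 73
Step 6: length = 139
Step 7: length = 269


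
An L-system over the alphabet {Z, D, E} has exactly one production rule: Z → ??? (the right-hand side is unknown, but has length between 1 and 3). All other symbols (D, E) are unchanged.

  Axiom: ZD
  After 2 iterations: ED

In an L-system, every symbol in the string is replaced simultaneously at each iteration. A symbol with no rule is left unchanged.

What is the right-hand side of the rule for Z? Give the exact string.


Trying Z → E:
  Step 0: ZD
  Step 1: ED
  Step 2: ED
Matches the given result.

Answer: E


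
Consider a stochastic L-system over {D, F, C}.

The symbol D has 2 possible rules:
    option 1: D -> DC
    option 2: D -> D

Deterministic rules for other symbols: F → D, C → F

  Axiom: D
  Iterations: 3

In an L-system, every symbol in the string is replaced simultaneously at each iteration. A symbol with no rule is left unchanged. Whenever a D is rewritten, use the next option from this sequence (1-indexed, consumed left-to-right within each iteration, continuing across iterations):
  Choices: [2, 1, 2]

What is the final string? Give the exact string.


Step 0: D
Step 1: D  (used choices [2])
Step 2: DC  (used choices [1])
Step 3: DF  (used choices [2])

Answer: DF


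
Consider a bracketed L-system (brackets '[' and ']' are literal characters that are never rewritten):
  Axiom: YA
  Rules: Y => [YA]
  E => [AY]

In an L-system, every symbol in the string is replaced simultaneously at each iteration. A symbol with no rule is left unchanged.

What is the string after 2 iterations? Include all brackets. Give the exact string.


Step 0: YA
Step 1: [YA]A
Step 2: [[YA]A]A

Answer: [[YA]A]A


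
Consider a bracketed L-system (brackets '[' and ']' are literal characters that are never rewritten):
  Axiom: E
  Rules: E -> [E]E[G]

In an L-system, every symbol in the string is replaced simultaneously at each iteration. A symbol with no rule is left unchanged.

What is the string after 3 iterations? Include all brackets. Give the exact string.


Answer: [[[E]E[G]][E]E[G][G]][[E]E[G]][E]E[G][G][G]

Derivation:
Step 0: E
Step 1: [E]E[G]
Step 2: [[E]E[G]][E]E[G][G]
Step 3: [[[E]E[G]][E]E[G][G]][[E]E[G]][E]E[G][G][G]


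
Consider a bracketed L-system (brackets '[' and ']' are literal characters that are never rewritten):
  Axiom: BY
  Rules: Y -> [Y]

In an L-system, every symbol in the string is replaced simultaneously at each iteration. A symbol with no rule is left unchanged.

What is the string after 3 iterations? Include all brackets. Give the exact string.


Step 0: BY
Step 1: B[Y]
Step 2: B[[Y]]
Step 3: B[[[Y]]]

Answer: B[[[Y]]]


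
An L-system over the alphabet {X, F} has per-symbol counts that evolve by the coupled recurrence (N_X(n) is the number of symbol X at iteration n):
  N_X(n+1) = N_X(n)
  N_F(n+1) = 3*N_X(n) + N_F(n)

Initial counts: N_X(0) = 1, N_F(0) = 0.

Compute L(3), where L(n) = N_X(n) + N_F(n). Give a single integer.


Answer: 10

Derivation:
Step 0: N_X=1, N_F=0, L=1
Step 1: N_X=1, N_F=3, L=4
Step 2: N_X=1, N_F=6, L=7
Step 3: N_X=1, N_F=9, L=10


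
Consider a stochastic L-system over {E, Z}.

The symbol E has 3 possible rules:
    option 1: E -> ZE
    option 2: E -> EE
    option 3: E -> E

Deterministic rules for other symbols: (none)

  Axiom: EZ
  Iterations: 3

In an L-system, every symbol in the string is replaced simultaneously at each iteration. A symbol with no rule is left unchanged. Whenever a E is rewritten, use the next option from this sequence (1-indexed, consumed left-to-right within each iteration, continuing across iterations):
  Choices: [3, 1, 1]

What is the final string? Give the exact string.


Answer: ZZEZ

Derivation:
Step 0: EZ
Step 1: EZ  (used choices [3])
Step 2: ZEZ  (used choices [1])
Step 3: ZZEZ  (used choices [1])


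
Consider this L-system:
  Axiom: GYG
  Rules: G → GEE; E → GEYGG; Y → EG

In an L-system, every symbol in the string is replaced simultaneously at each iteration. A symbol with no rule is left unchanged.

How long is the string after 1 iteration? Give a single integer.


Step 0: length = 3
Step 1: length = 8

Answer: 8


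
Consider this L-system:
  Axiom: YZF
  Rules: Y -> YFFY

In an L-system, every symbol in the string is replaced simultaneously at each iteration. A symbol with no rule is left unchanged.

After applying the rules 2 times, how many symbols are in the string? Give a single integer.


Step 0: length = 3
Step 1: length = 6
Step 2: length = 12

Answer: 12


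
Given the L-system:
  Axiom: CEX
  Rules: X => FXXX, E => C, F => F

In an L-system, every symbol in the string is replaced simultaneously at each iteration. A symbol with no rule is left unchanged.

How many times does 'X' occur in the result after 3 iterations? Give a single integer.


Answer: 27

Derivation:
Step 0: CEX  (1 'X')
Step 1: CCFXXX  (3 'X')
Step 2: CCFFXXXFXXXFXXX  (9 'X')
Step 3: CCFFFXXXFXXXFXXXFFXXXFXXXFXXXFFXXXFXXXFXXX  (27 'X')


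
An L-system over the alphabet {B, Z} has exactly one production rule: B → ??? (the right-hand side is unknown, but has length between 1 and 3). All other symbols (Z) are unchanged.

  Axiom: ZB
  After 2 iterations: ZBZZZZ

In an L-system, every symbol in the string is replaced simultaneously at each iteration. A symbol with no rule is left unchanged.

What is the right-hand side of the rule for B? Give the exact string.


Trying B → BZZ:
  Step 0: ZB
  Step 1: ZBZZ
  Step 2: ZBZZZZ
Matches the given result.

Answer: BZZ


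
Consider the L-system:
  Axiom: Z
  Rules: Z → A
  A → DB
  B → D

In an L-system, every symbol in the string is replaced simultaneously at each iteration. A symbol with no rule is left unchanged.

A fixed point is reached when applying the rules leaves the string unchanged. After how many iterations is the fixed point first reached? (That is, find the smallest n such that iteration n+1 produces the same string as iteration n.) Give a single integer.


Step 0: Z
Step 1: A
Step 2: DB
Step 3: DD
Step 4: DD  (unchanged — fixed point at step 3)

Answer: 3


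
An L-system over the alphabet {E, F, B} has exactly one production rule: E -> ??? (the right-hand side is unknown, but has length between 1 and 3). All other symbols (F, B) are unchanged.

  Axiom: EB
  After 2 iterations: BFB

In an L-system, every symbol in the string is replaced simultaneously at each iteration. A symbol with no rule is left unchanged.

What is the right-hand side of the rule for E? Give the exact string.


Answer: BF

Derivation:
Trying E -> BF:
  Step 0: EB
  Step 1: BFB
  Step 2: BFB
Matches the given result.


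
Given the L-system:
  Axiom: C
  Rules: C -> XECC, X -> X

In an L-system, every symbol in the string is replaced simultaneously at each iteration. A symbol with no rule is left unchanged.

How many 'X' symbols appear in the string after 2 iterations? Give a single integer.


Answer: 3

Derivation:
Step 0: C  (0 'X')
Step 1: XECC  (1 'X')
Step 2: XEXECCXECC  (3 'X')


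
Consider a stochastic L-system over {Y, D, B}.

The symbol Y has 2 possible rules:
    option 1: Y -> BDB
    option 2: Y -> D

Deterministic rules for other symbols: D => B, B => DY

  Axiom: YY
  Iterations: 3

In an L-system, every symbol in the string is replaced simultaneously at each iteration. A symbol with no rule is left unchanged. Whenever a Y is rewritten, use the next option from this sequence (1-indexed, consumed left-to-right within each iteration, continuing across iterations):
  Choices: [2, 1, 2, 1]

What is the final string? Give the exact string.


Step 0: YY
Step 1: DBDB  (used choices [2, 1])
Step 2: BDYBDY  (used choices [])
Step 3: DYBDDYBBDB  (used choices [2, 1])

Answer: DYBDDYBBDB


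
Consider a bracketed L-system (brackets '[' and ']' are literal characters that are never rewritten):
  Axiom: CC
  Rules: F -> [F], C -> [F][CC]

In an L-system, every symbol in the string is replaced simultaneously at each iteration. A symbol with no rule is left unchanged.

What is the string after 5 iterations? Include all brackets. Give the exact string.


Step 0: CC
Step 1: [F][CC][F][CC]
Step 2: [[F]][[F][CC][F][CC]][[F]][[F][CC][F][CC]]
Step 3: [[[F]]][[[F]][[F][CC][F][CC]][[F]][[F][CC][F][CC]]][[[F]]][[[F]][[F][CC][F][CC]][[F]][[F][CC][F][CC]]]
Step 4: [[[[F]]]][[[[F]]][[[F]][[F][CC][F][CC]][[F]][[F][CC][F][CC]]][[[F]]][[[F]][[F][CC][F][CC]][[F]][[F][CC][F][CC]]]][[[[F]]]][[[[F]]][[[F]][[F][CC][F][CC]][[F]][[F][CC][F][CC]]][[[F]]][[[F]][[F][CC][F][CC]][[F]][[F][CC][F][CC]]]]
Step 5: [[[[[F]]]]][[[[[F]]]][[[[F]]][[[F]][[F][CC][F][CC]][[F]][[F][CC][F][CC]]][[[F]]][[[F]][[F][CC][F][CC]][[F]][[F][CC][F][CC]]]][[[[F]]]][[[[F]]][[[F]][[F][CC][F][CC]][[F]][[F][CC][F][CC]]][[[F]]][[[F]][[F][CC][F][CC]][[F]][[F][CC][F][CC]]]]][[[[[F]]]]][[[[[F]]]][[[[F]]][[[F]][[F][CC][F][CC]][[F]][[F][CC][F][CC]]][[[F]]][[[F]][[F][CC][F][CC]][[F]][[F][CC][F][CC]]]][[[[F]]]][[[[F]]][[[F]][[F][CC][F][CC]][[F]][[F][CC][F][CC]]][[[F]]][[[F]][[F][CC][F][CC]][[F]][[F][CC][F][CC]]]]]

Answer: [[[[[F]]]]][[[[[F]]]][[[[F]]][[[F]][[F][CC][F][CC]][[F]][[F][CC][F][CC]]][[[F]]][[[F]][[F][CC][F][CC]][[F]][[F][CC][F][CC]]]][[[[F]]]][[[[F]]][[[F]][[F][CC][F][CC]][[F]][[F][CC][F][CC]]][[[F]]][[[F]][[F][CC][F][CC]][[F]][[F][CC][F][CC]]]]][[[[[F]]]]][[[[[F]]]][[[[F]]][[[F]][[F][CC][F][CC]][[F]][[F][CC][F][CC]]][[[F]]][[[F]][[F][CC][F][CC]][[F]][[F][CC][F][CC]]]][[[[F]]]][[[[F]]][[[F]][[F][CC][F][CC]][[F]][[F][CC][F][CC]]][[[F]]][[[F]][[F][CC][F][CC]][[F]][[F][CC][F][CC]]]]]


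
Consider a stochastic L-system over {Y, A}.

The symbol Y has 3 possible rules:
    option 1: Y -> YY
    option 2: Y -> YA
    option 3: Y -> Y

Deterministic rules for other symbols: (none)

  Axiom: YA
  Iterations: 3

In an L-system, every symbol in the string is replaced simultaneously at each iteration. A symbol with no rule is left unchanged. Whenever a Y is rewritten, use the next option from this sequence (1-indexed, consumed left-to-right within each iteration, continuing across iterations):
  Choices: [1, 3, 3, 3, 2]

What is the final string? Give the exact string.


Answer: YYAA

Derivation:
Step 0: YA
Step 1: YYA  (used choices [1])
Step 2: YYA  (used choices [3, 3])
Step 3: YYAA  (used choices [3, 2])


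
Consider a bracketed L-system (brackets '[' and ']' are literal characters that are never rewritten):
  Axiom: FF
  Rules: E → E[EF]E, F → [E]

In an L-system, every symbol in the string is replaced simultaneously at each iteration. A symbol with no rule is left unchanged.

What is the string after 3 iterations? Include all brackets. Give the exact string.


Answer: [E[EF]E[E[EF]E[E]]E[EF]E][E[EF]E[E[EF]E[E]]E[EF]E]

Derivation:
Step 0: FF
Step 1: [E][E]
Step 2: [E[EF]E][E[EF]E]
Step 3: [E[EF]E[E[EF]E[E]]E[EF]E][E[EF]E[E[EF]E[E]]E[EF]E]


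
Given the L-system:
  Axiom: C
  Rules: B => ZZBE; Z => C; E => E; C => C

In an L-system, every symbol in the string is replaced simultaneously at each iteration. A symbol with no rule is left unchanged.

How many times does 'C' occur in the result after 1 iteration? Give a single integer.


Answer: 1

Derivation:
Step 0: C  (1 'C')
Step 1: C  (1 'C')


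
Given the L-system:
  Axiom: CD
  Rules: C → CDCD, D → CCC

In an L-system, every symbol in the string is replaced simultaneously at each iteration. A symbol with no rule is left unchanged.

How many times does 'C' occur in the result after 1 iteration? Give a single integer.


Answer: 5

Derivation:
Step 0: CD  (1 'C')
Step 1: CDCDCCC  (5 'C')


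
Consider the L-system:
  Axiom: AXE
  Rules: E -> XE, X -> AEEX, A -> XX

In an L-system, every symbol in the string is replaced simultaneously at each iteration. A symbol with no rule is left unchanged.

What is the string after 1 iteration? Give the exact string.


Step 0: AXE
Step 1: XXAEEXXE

Answer: XXAEEXXE


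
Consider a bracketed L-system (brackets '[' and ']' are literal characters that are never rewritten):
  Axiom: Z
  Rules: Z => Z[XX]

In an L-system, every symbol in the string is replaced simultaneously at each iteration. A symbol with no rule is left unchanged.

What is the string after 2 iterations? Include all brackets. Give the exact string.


Answer: Z[XX][XX]

Derivation:
Step 0: Z
Step 1: Z[XX]
Step 2: Z[XX][XX]


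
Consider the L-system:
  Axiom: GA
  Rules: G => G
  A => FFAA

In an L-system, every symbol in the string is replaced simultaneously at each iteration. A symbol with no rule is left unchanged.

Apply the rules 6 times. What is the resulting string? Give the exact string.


Answer: GFFFFFFFFFFFFAAFFAAFFFFAAFFAAFFFFFFAAFFAAFFFFAAFFAAFFFFFFFFAAFFAAFFFFAAFFAAFFFFFFAAFFAAFFFFAAFFAAFFFFFFFFFFAAFFAAFFFFAAFFAAFFFFFFAAFFAAFFFFAAFFAAFFFFFFFFAAFFAAFFFFAAFFAAFFFFFFAAFFAAFFFFAAFFAA

Derivation:
Step 0: GA
Step 1: GFFAA
Step 2: GFFFFAAFFAA
Step 3: GFFFFFFAAFFAAFFFFAAFFAA
Step 4: GFFFFFFFFAAFFAAFFFFAAFFAAFFFFFFAAFFAAFFFFAAFFAA
Step 5: GFFFFFFFFFFAAFFAAFFFFAAFFAAFFFFFFAAFFAAFFFFAAFFAAFFFFFFFFAAFFAAFFFFAAFFAAFFFFFFAAFFAAFFFFAAFFAA
Step 6: GFFFFFFFFFFFFAAFFAAFFFFAAFFAAFFFFFFAAFFAAFFFFAAFFAAFFFFFFFFAAFFAAFFFFAAFFAAFFFFFFAAFFAAFFFFAAFFAAFFFFFFFFFFAAFFAAFFFFAAFFAAFFFFFFAAFFAAFFFFAAFFAAFFFFFFFFAAFFAAFFFFAAFFAAFFFFFFAAFFAAFFFFAAFFAA


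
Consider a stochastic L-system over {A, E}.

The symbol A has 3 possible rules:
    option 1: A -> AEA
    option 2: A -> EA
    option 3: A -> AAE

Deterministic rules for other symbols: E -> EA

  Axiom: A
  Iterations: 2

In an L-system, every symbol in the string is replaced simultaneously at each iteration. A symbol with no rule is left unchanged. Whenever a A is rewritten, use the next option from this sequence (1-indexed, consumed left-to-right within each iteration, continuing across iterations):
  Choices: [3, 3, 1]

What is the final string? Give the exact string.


Answer: AAEAEAEA

Derivation:
Step 0: A
Step 1: AAE  (used choices [3])
Step 2: AAEAEAEA  (used choices [3, 1])


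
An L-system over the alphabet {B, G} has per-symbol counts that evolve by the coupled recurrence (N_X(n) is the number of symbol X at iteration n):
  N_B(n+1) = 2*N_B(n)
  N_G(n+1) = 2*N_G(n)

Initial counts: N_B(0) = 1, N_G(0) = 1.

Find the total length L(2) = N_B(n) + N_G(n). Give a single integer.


Step 0: N_B=1, N_G=1, L=2
Step 1: N_B=2, N_G=2, L=4
Step 2: N_B=4, N_G=4, L=8

Answer: 8


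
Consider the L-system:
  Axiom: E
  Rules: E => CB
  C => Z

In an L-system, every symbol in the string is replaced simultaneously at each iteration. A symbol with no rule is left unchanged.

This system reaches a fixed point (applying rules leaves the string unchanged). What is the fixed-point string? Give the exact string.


Answer: ZB

Derivation:
Step 0: E
Step 1: CB
Step 2: ZB
Step 3: ZB  (unchanged — fixed point at step 2)


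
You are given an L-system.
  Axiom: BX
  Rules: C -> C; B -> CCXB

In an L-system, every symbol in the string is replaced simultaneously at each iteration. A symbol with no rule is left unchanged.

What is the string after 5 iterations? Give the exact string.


Answer: CCXCCXCCXCCXCCXBX

Derivation:
Step 0: BX
Step 1: CCXBX
Step 2: CCXCCXBX
Step 3: CCXCCXCCXBX
Step 4: CCXCCXCCXCCXBX
Step 5: CCXCCXCCXCCXCCXBX


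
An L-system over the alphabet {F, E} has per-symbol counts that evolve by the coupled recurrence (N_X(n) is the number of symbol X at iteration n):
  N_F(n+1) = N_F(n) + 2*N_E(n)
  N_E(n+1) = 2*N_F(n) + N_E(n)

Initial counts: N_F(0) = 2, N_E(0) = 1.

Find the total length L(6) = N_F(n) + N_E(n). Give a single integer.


Step 0: N_F=2, N_E=1, L=3
Step 1: N_F=4, N_E=5, L=9
Step 2: N_F=14, N_E=13, L=27
Step 3: N_F=40, N_E=41, L=81
Step 4: N_F=122, N_E=121, L=243
Step 5: N_F=364, N_E=365, L=729
Step 6: N_F=1094, N_E=1093, L=2187

Answer: 2187


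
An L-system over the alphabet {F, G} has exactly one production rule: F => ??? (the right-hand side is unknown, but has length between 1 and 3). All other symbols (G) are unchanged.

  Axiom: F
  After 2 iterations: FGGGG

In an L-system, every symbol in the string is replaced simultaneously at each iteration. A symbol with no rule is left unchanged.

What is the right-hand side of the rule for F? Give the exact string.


Answer: FGG

Derivation:
Trying F => FGG:
  Step 0: F
  Step 1: FGG
  Step 2: FGGGG
Matches the given result.


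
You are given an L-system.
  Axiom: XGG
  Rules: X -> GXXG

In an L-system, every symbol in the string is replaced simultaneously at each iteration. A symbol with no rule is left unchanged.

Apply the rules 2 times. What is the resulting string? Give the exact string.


Step 0: XGG
Step 1: GXXGGG
Step 2: GGXXGGXXGGGG

Answer: GGXXGGXXGGGG


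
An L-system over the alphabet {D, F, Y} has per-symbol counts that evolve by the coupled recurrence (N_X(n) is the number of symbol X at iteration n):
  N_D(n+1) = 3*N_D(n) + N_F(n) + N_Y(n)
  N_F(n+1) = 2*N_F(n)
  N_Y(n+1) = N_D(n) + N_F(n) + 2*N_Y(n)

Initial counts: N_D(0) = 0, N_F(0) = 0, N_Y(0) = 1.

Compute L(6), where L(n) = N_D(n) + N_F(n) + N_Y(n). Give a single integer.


Step 0: N_D=0, N_F=0, N_Y=1, L=1
Step 1: N_D=1, N_F=0, N_Y=2, L=3
Step 2: N_D=5, N_F=0, N_Y=5, L=10
Step 3: N_D=20, N_F=0, N_Y=15, L=35
Step 4: N_D=75, N_F=0, N_Y=50, L=125
Step 5: N_D=275, N_F=0, N_Y=175, L=450
Step 6: N_D=1000, N_F=0, N_Y=625, L=1625

Answer: 1625


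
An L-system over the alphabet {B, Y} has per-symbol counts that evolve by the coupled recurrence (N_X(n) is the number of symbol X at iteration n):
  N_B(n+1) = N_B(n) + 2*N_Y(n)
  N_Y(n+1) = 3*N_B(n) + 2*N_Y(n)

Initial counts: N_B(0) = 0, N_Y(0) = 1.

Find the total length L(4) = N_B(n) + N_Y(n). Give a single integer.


Answer: 256

Derivation:
Step 0: N_B=0, N_Y=1, L=1
Step 1: N_B=2, N_Y=2, L=4
Step 2: N_B=6, N_Y=10, L=16
Step 3: N_B=26, N_Y=38, L=64
Step 4: N_B=102, N_Y=154, L=256


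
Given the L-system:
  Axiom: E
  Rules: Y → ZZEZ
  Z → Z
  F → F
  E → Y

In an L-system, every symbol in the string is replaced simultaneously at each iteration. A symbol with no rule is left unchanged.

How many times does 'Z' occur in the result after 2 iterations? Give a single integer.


Answer: 3

Derivation:
Step 0: E  (0 'Z')
Step 1: Y  (0 'Z')
Step 2: ZZEZ  (3 'Z')


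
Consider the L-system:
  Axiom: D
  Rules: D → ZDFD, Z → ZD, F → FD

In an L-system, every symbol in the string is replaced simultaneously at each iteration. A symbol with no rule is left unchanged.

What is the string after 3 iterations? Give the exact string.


Step 0: D
Step 1: ZDFD
Step 2: ZDZDFDFDZDFD
Step 3: ZDZDFDZDZDFDFDZDFDFDZDFDZDZDFDFDZDFD

Answer: ZDZDFDZDZDFDFDZDFDFDZDFDZDZDFDFDZDFD


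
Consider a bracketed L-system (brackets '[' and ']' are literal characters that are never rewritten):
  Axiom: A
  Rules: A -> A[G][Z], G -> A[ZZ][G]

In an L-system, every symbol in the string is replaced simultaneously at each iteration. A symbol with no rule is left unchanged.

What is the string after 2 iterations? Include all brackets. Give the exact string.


Step 0: A
Step 1: A[G][Z]
Step 2: A[G][Z][A[ZZ][G]][Z]

Answer: A[G][Z][A[ZZ][G]][Z]


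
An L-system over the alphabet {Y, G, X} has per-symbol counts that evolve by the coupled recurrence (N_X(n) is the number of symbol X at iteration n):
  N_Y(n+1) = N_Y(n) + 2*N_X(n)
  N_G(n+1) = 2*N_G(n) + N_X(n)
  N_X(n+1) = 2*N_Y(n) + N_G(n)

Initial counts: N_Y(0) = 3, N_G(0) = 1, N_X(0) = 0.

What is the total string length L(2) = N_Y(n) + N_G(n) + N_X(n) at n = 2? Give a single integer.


Answer: 36

Derivation:
Step 0: N_Y=3, N_G=1, N_X=0, L=4
Step 1: N_Y=3, N_G=2, N_X=7, L=12
Step 2: N_Y=17, N_G=11, N_X=8, L=36


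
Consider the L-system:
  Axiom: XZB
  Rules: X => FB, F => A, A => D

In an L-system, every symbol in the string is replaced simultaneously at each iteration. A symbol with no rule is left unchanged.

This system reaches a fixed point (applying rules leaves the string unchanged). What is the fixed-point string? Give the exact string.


Step 0: XZB
Step 1: FBZB
Step 2: ABZB
Step 3: DBZB
Step 4: DBZB  (unchanged — fixed point at step 3)

Answer: DBZB


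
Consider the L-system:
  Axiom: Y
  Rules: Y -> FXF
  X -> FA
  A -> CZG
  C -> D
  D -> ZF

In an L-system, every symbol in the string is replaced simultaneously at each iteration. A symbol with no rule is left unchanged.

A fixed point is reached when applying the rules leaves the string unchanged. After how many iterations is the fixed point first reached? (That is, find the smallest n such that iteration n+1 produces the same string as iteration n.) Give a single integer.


Step 0: Y
Step 1: FXF
Step 2: FFAF
Step 3: FFCZGF
Step 4: FFDZGF
Step 5: FFZFZGF
Step 6: FFZFZGF  (unchanged — fixed point at step 5)

Answer: 5


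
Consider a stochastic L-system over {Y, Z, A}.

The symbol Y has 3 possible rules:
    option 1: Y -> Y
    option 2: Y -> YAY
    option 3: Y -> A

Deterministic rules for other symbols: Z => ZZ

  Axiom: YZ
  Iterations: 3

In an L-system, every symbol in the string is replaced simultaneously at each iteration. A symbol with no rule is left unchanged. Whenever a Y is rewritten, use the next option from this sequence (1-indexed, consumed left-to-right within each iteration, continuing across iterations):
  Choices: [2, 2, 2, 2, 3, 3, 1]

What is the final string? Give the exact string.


Step 0: YZ
Step 1: YAYZZ  (used choices [2])
Step 2: YAYAYAYZZZZ  (used choices [2, 2])
Step 3: YAYAAAAAYZZZZZZZZ  (used choices [2, 3, 3, 1])

Answer: YAYAAAAAYZZZZZZZZ


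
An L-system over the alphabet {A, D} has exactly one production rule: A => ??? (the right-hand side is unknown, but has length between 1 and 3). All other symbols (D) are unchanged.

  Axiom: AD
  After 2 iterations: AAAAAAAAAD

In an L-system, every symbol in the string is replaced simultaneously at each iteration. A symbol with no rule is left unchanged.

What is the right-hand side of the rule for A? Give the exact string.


Answer: AAA

Derivation:
Trying A => AAA:
  Step 0: AD
  Step 1: AAAD
  Step 2: AAAAAAAAAD
Matches the given result.


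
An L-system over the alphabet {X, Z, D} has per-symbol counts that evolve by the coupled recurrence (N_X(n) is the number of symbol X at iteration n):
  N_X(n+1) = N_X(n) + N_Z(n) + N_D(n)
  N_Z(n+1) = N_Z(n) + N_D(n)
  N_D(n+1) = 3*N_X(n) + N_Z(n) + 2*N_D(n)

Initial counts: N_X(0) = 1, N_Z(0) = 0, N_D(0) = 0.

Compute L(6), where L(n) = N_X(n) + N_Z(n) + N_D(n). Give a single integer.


Answer: 3361

Derivation:
Step 0: N_X=1, N_Z=0, N_D=0, L=1
Step 1: N_X=1, N_Z=0, N_D=3, L=4
Step 2: N_X=4, N_Z=3, N_D=9, L=16
Step 3: N_X=16, N_Z=12, N_D=33, L=61
Step 4: N_X=61, N_Z=45, N_D=126, L=232
Step 5: N_X=232, N_Z=171, N_D=480, L=883
Step 6: N_X=883, N_Z=651, N_D=1827, L=3361


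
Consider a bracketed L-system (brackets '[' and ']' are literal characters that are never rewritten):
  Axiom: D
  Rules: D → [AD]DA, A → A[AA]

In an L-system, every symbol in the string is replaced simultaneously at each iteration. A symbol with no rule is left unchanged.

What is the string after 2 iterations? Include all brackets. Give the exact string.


Answer: [A[AA][AD]DA][AD]DAA[AA]

Derivation:
Step 0: D
Step 1: [AD]DA
Step 2: [A[AA][AD]DA][AD]DAA[AA]


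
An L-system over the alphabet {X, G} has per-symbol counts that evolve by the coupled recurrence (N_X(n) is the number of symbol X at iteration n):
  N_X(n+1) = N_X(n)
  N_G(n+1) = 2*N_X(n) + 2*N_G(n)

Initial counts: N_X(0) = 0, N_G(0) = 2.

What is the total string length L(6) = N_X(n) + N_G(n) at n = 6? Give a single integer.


Step 0: N_X=0, N_G=2, L=2
Step 1: N_X=0, N_G=4, L=4
Step 2: N_X=0, N_G=8, L=8
Step 3: N_X=0, N_G=16, L=16
Step 4: N_X=0, N_G=32, L=32
Step 5: N_X=0, N_G=64, L=64
Step 6: N_X=0, N_G=128, L=128

Answer: 128


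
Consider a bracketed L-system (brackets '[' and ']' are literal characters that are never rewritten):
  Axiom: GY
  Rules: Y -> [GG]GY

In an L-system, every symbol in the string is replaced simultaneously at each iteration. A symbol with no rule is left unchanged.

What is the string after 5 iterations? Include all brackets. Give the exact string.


Answer: G[GG]G[GG]G[GG]G[GG]G[GG]GY

Derivation:
Step 0: GY
Step 1: G[GG]GY
Step 2: G[GG]G[GG]GY
Step 3: G[GG]G[GG]G[GG]GY
Step 4: G[GG]G[GG]G[GG]G[GG]GY
Step 5: G[GG]G[GG]G[GG]G[GG]G[GG]GY


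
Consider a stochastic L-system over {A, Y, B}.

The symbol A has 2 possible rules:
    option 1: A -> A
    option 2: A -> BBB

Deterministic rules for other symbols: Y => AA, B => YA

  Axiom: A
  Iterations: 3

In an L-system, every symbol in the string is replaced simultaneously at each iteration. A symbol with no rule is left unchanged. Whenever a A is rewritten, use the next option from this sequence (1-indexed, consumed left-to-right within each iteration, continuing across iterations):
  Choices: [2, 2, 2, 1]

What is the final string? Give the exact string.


Step 0: A
Step 1: BBB  (used choices [2])
Step 2: YAYAYA  (used choices [])
Step 3: AABBBAABBBAAA  (used choices [2, 2, 1])

Answer: AABBBAABBBAAA
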